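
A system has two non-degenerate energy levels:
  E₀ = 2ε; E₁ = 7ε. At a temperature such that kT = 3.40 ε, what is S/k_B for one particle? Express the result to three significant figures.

0.482

Eᵢ/kT = 0.58824, 2.0588.
Z = Σ e^(−Eᵢ/kT) = e^(−0.58824) + e^(−2.0588) = 0.55530 + 0.12761 = 0.68291.
⟨E⟩ = Σ EᵢPᵢ = 2.9343 ε.
S/k_B = ln Z + ⟨E⟩/kT = ln(0.68291) + 2.9343/3.40 = -0.38139 + 0.86303 = 0.482.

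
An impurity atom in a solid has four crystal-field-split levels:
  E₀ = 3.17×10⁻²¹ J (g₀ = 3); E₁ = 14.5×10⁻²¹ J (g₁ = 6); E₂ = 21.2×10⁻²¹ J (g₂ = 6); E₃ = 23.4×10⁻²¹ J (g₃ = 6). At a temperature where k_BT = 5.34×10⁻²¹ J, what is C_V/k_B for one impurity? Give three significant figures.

1.40

Eᵢ/kT = 0.59363, 2.7154, 3.9700, 4.3820.
Z = Σ gᵢe^(−Eᵢ/kT) = 3·e^(−0.59363) + 6·e^(−2.7154) + 6·e^(−3.9700) + 6·e^(−4.3820) = 1.6570 + 0.39707 + 0.11324 + 0.075002 = 2.2423.
⟨E⟩ = 6.7636, ⟨E²⟩ = 85.670.
C_V/k_B = (⟨E²⟩ − ⟨E⟩²)/(kT)² = (85.670 − 45.746)/28.516 = 1.40.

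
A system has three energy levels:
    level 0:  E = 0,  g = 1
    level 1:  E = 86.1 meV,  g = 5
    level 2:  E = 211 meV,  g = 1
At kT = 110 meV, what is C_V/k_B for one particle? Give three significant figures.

Eᵢ/kT = 0, 0.78273, 1.9182.
Z = Σ gᵢe^(−Eᵢ/kT) = 1·e^(−0) + 5·e^(−0.78273) + 1·e^(−1.9182) = 1.0000 + 2.2858 + 0.14687 = 3.4327.
⟨E⟩ = 66.361 meV, ⟨E²⟩ = 6841.2 meV².
C_V/k_B = (⟨E²⟩ − ⟨E⟩²)/(kT)² = (6841.2 − 4403.8)/12100 = 0.201.

0.201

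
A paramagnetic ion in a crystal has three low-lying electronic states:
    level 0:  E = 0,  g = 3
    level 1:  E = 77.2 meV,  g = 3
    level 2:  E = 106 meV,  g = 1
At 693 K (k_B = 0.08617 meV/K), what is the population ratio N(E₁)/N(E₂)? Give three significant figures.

4.86

k_BT = 0.08617 × 693 K = 59.716 meV.
n₁/n₂ = (g₁/g₂) exp[−(E₁−E₂)/kT] = (3/1) × exp(−(-28.8 meV)/(59.716 meV)) = (3/1) × exp(0.48228) = 4.86.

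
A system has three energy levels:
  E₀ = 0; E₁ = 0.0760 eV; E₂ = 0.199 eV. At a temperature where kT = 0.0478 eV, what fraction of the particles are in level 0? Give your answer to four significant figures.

Eᵢ/kT = 0, 1.58996, 4.16318.
Z = Σ e^(−Eᵢ/kT) = e^(−0) + e^(−1.58996) + e^(−4.16318) = 1.00000 + 0.203934 + 0.0155580 = 1.21949.
P₀ = e^(−E₀/kT) / Z = 1.00000/1.21949 = 0.8200.

0.8200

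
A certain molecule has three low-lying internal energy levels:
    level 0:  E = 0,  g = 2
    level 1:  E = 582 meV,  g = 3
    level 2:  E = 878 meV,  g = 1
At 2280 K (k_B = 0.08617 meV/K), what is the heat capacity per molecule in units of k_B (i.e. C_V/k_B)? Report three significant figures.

k_BT = 0.08617 × 2280 K = 196.47 meV.
Eᵢ/kT = 0, 2.9623, 4.4689.
Z = Σ gᵢe^(−Eᵢ/kT) = 2·e^(−0) + 3·e^(−2.9623) + 1·e^(−4.4689) = 2.0000 + 0.15510 + 0.011460 = 2.1666.
⟨E⟩ = 46.308 meV, ⟨E²⟩ = 28326 meV².
C_V/k_B = (⟨E²⟩ − ⟨E⟩²)/(kT)² = (28326 − 2144.4)/38600 = 0.678.

0.678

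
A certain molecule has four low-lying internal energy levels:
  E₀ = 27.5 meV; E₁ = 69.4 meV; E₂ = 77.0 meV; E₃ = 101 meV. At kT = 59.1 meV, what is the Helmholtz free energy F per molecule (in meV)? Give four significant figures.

-19.45 meV

Eᵢ/kT = 0.465313, 1.17428, 1.30288, 1.70897.
Z = Σ e^(−Eᵢ/kT) = e^(−0.465313) + e^(−1.17428) + e^(−1.30288) + e^(−1.70897) = 0.627939 + 0.309041 + 0.271748 + 0.181052 = 1.38978.
F = −kT ln Z = −59.1 × ln(1.38978) = −59.1 × 0.329145 = -19.45 meV.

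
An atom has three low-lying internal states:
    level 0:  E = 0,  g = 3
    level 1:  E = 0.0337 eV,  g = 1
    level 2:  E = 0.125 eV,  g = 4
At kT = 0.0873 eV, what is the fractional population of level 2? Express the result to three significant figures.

Eᵢ/kT = 0, 0.38603, 1.4318.
Z = Σ gᵢe^(−Eᵢ/kT) = 3·e^(−0) + 1·e^(−0.38603) + 4·e^(−1.4318) = 3.0000 + 0.67975 + 0.95551 = 4.6353.
P₂ = g₂ e^(−E₂/kT) / Z = 0.95551/4.6353 = 0.206.

0.206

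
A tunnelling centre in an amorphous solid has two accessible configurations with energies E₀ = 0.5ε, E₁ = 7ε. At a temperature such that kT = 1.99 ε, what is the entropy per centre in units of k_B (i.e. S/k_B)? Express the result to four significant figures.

Eᵢ/kT = 0.251256, 3.51759.
Z = Σ e^(−Eᵢ/kT) = e^(−0.251256) + e^(−3.51759) = 0.777823 + 0.0296709 = 0.807494.
⟨E⟩ = Σ EᵢPᵢ = 0.738839 ε.
S/k_B = ln Z + ⟨E⟩/kT = ln(0.807494) + 0.738839/1.99 = -0.213820 + 0.371276 = 0.1575.

0.1575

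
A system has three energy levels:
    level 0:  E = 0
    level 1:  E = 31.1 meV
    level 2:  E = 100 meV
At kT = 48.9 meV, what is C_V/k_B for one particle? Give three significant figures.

Eᵢ/kT = 0, 0.63599, 2.0450.
Z = Σ e^(−Eᵢ/kT) = e^(−0) + e^(−0.63599) + e^(−2.0450) = 1.0000 + 0.52941 + 0.12938 = 1.6588.
⟨E⟩ = 17.725 meV, ⟨E²⟩ = 1088.6 meV².
C_V/k_B = (⟨E²⟩ − ⟨E⟩²)/(kT)² = (1088.6 − 314.18)/2391.2 = 0.324.

0.324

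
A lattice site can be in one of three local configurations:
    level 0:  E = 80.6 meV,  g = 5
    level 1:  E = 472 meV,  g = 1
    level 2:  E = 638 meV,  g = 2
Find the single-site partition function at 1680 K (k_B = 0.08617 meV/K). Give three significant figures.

Z = 2.93

k_BT = 0.08617 × 1680 K = 144.77 meV.
Eᵢ/kT = 0.55675, 3.2603, 4.4070.
Z = Σ gᵢe^(−Eᵢ/kT) = 5·e^(−0.55675) + 1·e^(−3.2603) + 2·e^(−4.4070) = 2.8653 + 0.038377 + 0.024383 = 2.9281.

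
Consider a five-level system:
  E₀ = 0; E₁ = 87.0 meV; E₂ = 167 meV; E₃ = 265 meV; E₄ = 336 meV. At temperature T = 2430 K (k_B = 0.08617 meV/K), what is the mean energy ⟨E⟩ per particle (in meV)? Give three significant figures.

k_BT = 0.08617 × 2430 K = 209.39 meV.
Eᵢ/kT = 0, 0.41549, 0.79755, 1.2656, 1.6047.
Z = Σ e^(−Eᵢ/kT) = e^(−0) + e^(−0.41549) + e^(−0.79755) + e^(−1.2656) + e^(−1.6047) = 1.0000 + 0.66002 + 0.45043 + 0.28207 + 0.20095 = 2.5935.
⟨E⟩ = Σ Eᵢ e^(−Eᵢ/kT) / Z = (0·1.0000 + 87.0·0.66002 + 167·0.45043 + 265·0.28207 + 336·0.20095) / 2.5935 = 106 meV.

106 meV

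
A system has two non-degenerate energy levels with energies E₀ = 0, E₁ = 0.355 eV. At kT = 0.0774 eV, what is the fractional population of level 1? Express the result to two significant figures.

Eᵢ/kT = 0, 4.587.
Z = Σ e^(−Eᵢ/kT) = e^(−0) + e^(−4.587) = 1.000 + 0.01018 = 1.010.
P₁ = e^(−E₁/kT) / Z = 0.01018/1.010 = 0.010.

0.010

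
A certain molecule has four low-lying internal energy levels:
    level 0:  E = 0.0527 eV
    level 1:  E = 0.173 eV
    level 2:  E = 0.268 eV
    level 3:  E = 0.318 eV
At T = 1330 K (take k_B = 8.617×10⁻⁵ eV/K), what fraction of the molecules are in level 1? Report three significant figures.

k_BT = 8.617×10⁻⁵ × 1330 K = 0.11461 eV.
Eᵢ/kT = 0.45982, 1.5095, 2.3384, 2.7746.
Z = Σ e^(−Eᵢ/kT) = e^(−0.45982) + e^(−1.5095) + e^(−2.3384) + e^(−2.7746) = 0.63140 + 0.22102 + 0.096482 + 0.062374 = 1.0113.
P₁ = e^(−E₁/kT) / Z = 0.22102/1.0113 = 0.219.

0.219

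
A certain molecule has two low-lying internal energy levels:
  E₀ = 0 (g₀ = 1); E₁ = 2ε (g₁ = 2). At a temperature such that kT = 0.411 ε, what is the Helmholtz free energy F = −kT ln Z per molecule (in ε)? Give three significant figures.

Eᵢ/kT = 0, 4.8662.
Z = Σ gᵢe^(−Eᵢ/kT) = 1·e^(−0) + 2·e^(−4.8662) = 1.0000 + 0.015405 = 1.0154.
F = −kT ln Z = −0.411 × ln(1.0154) = −0.411 × 0.015283 = -0.00628 ε.

-0.00628 ε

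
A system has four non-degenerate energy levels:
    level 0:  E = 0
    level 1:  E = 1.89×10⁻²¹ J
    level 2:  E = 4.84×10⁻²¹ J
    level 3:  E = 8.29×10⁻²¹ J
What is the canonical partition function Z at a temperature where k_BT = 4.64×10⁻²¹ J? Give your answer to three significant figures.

Eᵢ/kT = 0, 0.40733, 1.0431, 1.7866.
Z = Σ e^(−Eᵢ/kT) = e^(−0) + e^(−0.40733) + e^(−1.0431) + e^(−1.7866) = 1.0000 + 0.66542 + 0.35236 + 0.16753 = 2.1853.

Z = 2.19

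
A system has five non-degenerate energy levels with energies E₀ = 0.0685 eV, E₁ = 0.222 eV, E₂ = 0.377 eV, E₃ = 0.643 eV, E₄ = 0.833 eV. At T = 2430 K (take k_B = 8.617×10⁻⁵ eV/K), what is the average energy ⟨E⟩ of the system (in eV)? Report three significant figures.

k_BT = 8.617×10⁻⁵ × 2430 K = 0.20939 eV.
Eᵢ/kT = 0.32714, 1.0602, 1.8005, 3.0708, 3.9782.
Z = Σ e^(−Eᵢ/kT) = e^(−0.32714) + e^(−1.0602) + e^(−1.8005) + e^(−3.0708) + e^(−3.9782) = 0.72098 + 0.34639 + 0.16522 + 0.046384 + 0.018719 = 1.2977.
⟨E⟩ = Σ Eᵢ e^(−Eᵢ/kT) / Z = (0.0685·0.72098 + 0.222·0.34639 + 0.377·0.16522 + 0.643·0.046384 + 0.833·0.018719) / 1.2977 = 0.180 eV.

0.180 eV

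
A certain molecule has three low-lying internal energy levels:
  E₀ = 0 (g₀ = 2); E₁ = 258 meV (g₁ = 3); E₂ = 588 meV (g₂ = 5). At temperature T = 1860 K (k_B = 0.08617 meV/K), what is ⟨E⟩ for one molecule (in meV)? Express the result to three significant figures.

84.2 meV

k_BT = 0.08617 × 1860 K = 160.28 meV.
Eᵢ/kT = 0, 1.6097, 3.6686.
Z = Σ gᵢe^(−Eᵢ/kT) = 2·e^(−0) + 3·e^(−1.6097) + 5·e^(−3.6686) = 2.0000 + 0.59984 + 0.12756 = 2.7274.
⟨E⟩ = Σ Eᵢ gᵢe^(−Eᵢ/kT) / Z = (0·2.0000 + 258·0.59984 + 588·0.12756) / 2.7274 = 84.2 meV.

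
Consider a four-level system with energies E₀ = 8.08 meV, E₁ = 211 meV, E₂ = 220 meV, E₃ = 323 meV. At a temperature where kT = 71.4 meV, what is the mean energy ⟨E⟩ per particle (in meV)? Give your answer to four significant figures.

31.75 meV

Eᵢ/kT = 0.113165, 2.95518, 3.08123, 4.52381.
Z = Σ e^(−Eᵢ/kT) = e^(−0.113165) + e^(−2.95518) + e^(−3.08123) + e^(−4.52381) = 0.893003 + 0.0520693 + 0.0459028 + 0.0108476 = 1.00182.
⟨E⟩ = Σ Eᵢ e^(−Eᵢ/kT) / Z = (8.08·0.893003 + 211·0.0520693 + 220·0.0459028 + 323·0.0108476) / 1.00182 = 31.75 meV.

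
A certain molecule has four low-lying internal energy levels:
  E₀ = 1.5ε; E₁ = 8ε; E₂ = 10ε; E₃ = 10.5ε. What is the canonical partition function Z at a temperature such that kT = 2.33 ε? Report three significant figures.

Eᵢ/kT = 0.64378, 3.4335, 4.2918, 4.5064.
Z = Σ e^(−Eᵢ/kT) = e^(−0.64378) + e^(−3.4335) + e^(−4.2918) + e^(−4.5064) = 0.52530 + 0.032274 + 0.013680 + 0.011038 = 0.58229.

Z = 0.582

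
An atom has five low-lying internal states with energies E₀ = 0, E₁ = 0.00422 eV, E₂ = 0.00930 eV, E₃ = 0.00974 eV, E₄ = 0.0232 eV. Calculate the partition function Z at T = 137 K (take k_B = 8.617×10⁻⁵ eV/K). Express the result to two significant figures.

Z = 2.7

k_BT = 8.617×10⁻⁵ × 137 K = 0.01181 eV.
Eᵢ/kT = 0, 0.3573, 0.7875, 0.8247, 1.964.
Z = Σ e^(−Eᵢ/kT) = e^(−0) + e^(−0.3573) + e^(−0.7875) + e^(−0.8247) + e^(−1.964) = 1.000 + 0.6996 + 0.4550 + 0.4384 + 0.1403 = 2.733.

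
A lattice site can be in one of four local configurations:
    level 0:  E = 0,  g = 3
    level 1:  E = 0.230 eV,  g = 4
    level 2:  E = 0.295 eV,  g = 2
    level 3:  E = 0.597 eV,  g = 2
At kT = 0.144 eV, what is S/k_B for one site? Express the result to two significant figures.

Eᵢ/kT = 0, 1.597, 2.049, 4.146.
Z = Σ gᵢe^(−Eᵢ/kT) = 3·e^(−0) + 4·e^(−1.597) + 2·e^(−2.049) + 2·e^(−4.146) = 3.000 + 0.8100 + 0.2577 + 0.03166 = 4.099.
⟨E⟩ = Σ EᵢPᵢ = 0.06861 eV.
S/k_B = ln Z + ⟨E⟩/kT = ln(4.099) + 0.06861/0.144 = 1.411 + 0.4765 = 1.9.

1.9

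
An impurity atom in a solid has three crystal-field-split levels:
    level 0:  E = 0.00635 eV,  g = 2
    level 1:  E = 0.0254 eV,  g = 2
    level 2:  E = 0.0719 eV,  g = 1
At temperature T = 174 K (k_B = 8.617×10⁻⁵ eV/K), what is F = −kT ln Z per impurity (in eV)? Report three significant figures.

-0.00783 eV

k_BT = 8.617×10⁻⁵ × 174 K = 0.014994 eV.
Eᵢ/kT = 0.42350, 1.6940, 4.7953.
Z = Σ gᵢe^(−Eᵢ/kT) = 2·e^(−0.42350) + 2·e^(−1.6940) + 1·e^(−4.7953) = 1.3095 + 0.36757 + 0.0082685 = 1.6853.
F = −kT ln Z = −0.014994 × ln(1.6853) = −0.014994 × 0.52194 = -0.00783 eV.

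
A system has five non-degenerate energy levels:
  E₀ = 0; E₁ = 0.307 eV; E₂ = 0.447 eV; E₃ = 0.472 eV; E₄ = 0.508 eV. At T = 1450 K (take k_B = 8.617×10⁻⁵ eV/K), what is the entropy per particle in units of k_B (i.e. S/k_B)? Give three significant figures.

k_BT = 8.617×10⁻⁵ × 1450 K = 0.12495 eV.
Eᵢ/kT = 0, 2.4570, 3.5774, 3.7775, 4.0656.
Z = Σ e^(−Eᵢ/kT) = e^(−0) + e^(−2.4570) + e^(−3.5774) + e^(−3.7775) + e^(−4.0656) = 1.0000 + 0.085692 + 0.027948 + 0.022880 + 0.017153 = 1.1537.
⟨E⟩ = Σ EᵢPᵢ = 0.050545 eV.
S/k_B = ln Z + ⟨E⟩/kT = ln(1.1537) + 0.050545/0.12495 = 0.14297 + 0.40452 = 0.547.

0.547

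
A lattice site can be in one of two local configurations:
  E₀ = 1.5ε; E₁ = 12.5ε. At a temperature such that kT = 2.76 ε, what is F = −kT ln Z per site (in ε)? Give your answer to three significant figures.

1.45 ε

Eᵢ/kT = 0.54348, 4.5290.
Z = Σ e^(−Eᵢ/kT) = e^(−0.54348) + e^(−4.5290) = 0.58072 + 0.010791 = 0.59151.
F = −kT ln Z = −2.76 × ln(0.59151) = −2.76 × -0.52508 = 1.45 ε.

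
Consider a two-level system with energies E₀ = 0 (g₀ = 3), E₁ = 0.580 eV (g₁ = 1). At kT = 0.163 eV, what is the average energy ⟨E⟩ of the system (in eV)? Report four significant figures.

Eᵢ/kT = 0, 3.55828.
Z = Σ gᵢe^(−Eᵢ/kT) = 3·e^(−0) + 1·e^(−3.55828) = 3.00000 + 0.0284878 = 3.02849.
⟨E⟩ = Σ Eᵢ gᵢe^(−Eᵢ/kT) / Z = (0·3.00000 + 0.580·0.0284878) / 3.02849 = 0.005456 eV.

0.005456 eV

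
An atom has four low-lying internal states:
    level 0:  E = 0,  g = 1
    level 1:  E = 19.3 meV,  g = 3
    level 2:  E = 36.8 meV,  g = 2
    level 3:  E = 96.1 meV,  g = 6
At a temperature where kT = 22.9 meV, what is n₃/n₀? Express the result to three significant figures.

0.0903

n₃/n₀ = (g₃/g₀) exp[−(E₃−E₀)/kT] = (6/1) × exp(−(96.1 meV)/(22.9 meV)) = (6/1) × exp(-4.1965) = 0.0903.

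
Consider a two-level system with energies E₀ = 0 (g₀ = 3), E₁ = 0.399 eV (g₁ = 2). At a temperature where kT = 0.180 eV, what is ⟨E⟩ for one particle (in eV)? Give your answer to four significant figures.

Eᵢ/kT = 0, 2.21667.
Z = Σ gᵢe^(−Eᵢ/kT) = 3·e^(−0) + 2·e^(−2.21667) = 3.00000 + 0.217943 = 3.21794.
⟨E⟩ = Σ Eᵢ gᵢe^(−Eᵢ/kT) / Z = (0·3.00000 + 0.399·0.217943) / 3.21794 = 0.02702 eV.

0.02702 eV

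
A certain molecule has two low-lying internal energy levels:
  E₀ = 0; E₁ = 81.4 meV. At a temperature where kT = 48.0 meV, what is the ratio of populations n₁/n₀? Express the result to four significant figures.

0.1834

n₁/n₀ = exp[−(E₁−E₀)/kT] = exp(−(81.4 meV)/(48.0 meV)) = exp(-1.69583) = 0.1834.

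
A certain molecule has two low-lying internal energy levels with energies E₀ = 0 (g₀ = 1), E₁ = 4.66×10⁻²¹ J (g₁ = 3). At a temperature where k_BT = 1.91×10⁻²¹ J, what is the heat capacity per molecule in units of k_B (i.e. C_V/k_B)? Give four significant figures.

0.9782

Eᵢ/kT = 0, 2.43979.
Z = Σ gᵢe^(−Eᵢ/kT) = 1·e^(−0) + 3·e^(−2.43979) = 1.00000 + 0.261537 = 1.26154.
⟨E⟩ = 0.966091, ⟨E²⟩ = 4.50198.
C_V/k_B = (⟨E²⟩ − ⟨E⟩²)/(kT)² = (4.50198 − 0.933332)/3.64810 = 0.9782.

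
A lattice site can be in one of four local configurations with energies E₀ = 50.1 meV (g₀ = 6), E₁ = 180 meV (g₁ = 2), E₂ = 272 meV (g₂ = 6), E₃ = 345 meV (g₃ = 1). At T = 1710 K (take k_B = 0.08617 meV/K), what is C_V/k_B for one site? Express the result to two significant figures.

k_BT = 0.08617 × 1710 K = 147.4 meV.
Eᵢ/kT = 0.3399, 1.221, 1.845, 2.341.
Z = Σ gᵢe^(−Eᵢ/kT) = 6·e^(−0.3399) + 2·e^(−1.221) + 6·e^(−1.845) + 1·e^(−2.341) = 4.271 + 0.5899 + 0.9482 + 0.09623 = 5.905.
⟨E⟩ = 103.5 meV, ⟨E²⟩ = 18870 meV².
C_V/k_B = (⟨E²⟩ − ⟨E⟩²)/(kT)² = (18870 − 10710)/21730 = 0.38.

0.38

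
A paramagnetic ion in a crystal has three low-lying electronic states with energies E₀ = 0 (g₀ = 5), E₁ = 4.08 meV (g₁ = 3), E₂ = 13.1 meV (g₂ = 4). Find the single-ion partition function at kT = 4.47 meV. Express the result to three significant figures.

Eᵢ/kT = 0, 0.91275, 2.9306.
Z = Σ gᵢe^(−Eᵢ/kT) = 5·e^(−0) + 3·e^(−0.91275) + 4·e^(−2.9306) = 5.0000 + 1.2043 + 0.21346 = 6.4178.

Z = 6.42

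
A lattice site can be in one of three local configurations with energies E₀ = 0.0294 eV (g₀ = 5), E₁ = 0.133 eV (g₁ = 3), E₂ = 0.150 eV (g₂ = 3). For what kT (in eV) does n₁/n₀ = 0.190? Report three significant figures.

0.0901 eV

n₁/n₀ = (g₁/g₀) exp[−(E₁−E₀)/kT] = 0.190.
⇒ (E₁−E₀)/kT = ln((3/5)/0.190) = ln(3.1579) = 1.1499.
kT = 0.1036 eV / 1.1499 = 0.0901 eV.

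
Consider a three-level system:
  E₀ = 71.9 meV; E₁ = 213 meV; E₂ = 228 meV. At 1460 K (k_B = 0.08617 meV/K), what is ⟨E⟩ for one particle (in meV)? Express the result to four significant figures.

128.3 meV

k_BT = 0.08617 × 1460 K = 125.808 meV.
Eᵢ/kT = 0.571506, 1.69306, 1.81229.
Z = Σ e^(−Eᵢ/kT) = e^(−0.571506) + e^(−1.69306) + e^(−1.81229) = 0.564674 + 0.183956 + 0.163280 = 0.911910.
⟨E⟩ = Σ Eᵢ e^(−Eᵢ/kT) / Z = (71.9·0.564674 + 213·0.183956 + 228·0.163280) / 0.911910 = 128.3 meV.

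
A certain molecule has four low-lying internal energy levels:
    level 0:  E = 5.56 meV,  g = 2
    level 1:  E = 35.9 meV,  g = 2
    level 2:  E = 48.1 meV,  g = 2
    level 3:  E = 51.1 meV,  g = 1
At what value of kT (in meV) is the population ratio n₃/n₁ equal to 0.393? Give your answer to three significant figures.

n₃/n₁ = (g₃/g₁) exp[−(E₃−E₁)/kT] = 0.393.
⇒ (E₃−E₁)/kT = ln((1/2)/0.393) = ln(1.2723) = 0.24083.
kT = 15.2 meV / 0.24083 = 63.1 meV.

63.1 meV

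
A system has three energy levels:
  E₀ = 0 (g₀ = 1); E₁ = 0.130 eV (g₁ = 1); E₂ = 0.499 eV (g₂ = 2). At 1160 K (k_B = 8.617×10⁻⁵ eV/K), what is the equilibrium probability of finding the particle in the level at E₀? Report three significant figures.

k_BT = 8.617×10⁻⁵ × 1160 K = 0.099957 eV.
Eᵢ/kT = 0, 1.3006, 4.9921.
Z = Σ gᵢe^(−Eᵢ/kT) = 1·e^(−0) + 1·e^(−1.3006) + 2·e^(−4.9921) = 1.0000 + 0.27237 + 0.013583 = 1.2860.
P₀ = g₀ e^(−E₀/kT) / Z = 1.0000/1.2860 = 0.778.

0.778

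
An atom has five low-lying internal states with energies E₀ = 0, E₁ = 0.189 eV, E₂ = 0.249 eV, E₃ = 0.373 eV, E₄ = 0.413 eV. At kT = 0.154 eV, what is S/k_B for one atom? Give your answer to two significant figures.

Eᵢ/kT = 0, 1.227, 1.617, 2.422, 2.682.
Z = Σ e^(−Eᵢ/kT) = e^(−0) + e^(−1.227) + e^(−1.617) + e^(−2.422) + e^(−2.682) = 1.000 + 0.2932 + 0.1985 + 0.08874 + 0.06843 = 1.649.
⟨E⟩ = Σ EᵢPᵢ = 0.1008 eV.
S/k_B = ln Z + ⟨E⟩/kT = ln(1.649) + 0.1008/0.154 = 0.5002 + 0.6545 = 1.2.

1.2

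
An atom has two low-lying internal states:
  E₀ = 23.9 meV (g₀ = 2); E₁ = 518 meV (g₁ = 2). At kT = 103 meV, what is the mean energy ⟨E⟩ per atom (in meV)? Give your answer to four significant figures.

Eᵢ/kT = 0.232039, 5.02913.
Z = Σ gᵢe^(−Eᵢ/kT) = 2·e^(−0.232039) + 2·e^(−5.02913) = 1.58583 + 0.0130890 = 1.59892.
⟨E⟩ = Σ Eᵢ gᵢe^(−Eᵢ/kT) / Z = (23.9·1.58583 + 518·0.0130890) / 1.59892 = 27.94 meV.

27.94 meV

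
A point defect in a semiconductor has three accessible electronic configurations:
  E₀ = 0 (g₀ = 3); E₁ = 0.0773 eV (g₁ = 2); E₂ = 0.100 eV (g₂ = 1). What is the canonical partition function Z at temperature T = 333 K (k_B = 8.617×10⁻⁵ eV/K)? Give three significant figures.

Z = 3.17

k_BT = 8.617×10⁻⁵ × 333 K = 0.028695 eV.
Eᵢ/kT = 0, 2.6938, 3.4849.
Z = Σ gᵢe^(−Eᵢ/kT) = 3·e^(−0) + 2·e^(−2.6938) + 1·e^(−3.4849) = 3.0000 + 0.13525 + 0.030657 = 3.1659.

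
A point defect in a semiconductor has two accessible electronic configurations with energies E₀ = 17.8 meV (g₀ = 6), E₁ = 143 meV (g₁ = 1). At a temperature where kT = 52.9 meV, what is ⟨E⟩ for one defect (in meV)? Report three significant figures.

19.7 meV

Eᵢ/kT = 0.33648, 2.7032.
Z = Σ gᵢe^(−Eᵢ/kT) = 6·e^(−0.33648) + 1·e^(−2.7032) = 4.2857 + 0.066991 = 4.3527.
⟨E⟩ = Σ Eᵢ gᵢe^(−Eᵢ/kT) / Z = (17.8·4.2857 + 143·0.066991) / 4.3527 = 19.7 meV.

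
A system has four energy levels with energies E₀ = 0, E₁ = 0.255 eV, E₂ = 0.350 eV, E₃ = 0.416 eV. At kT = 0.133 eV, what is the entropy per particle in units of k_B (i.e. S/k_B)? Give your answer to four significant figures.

0.7150

Eᵢ/kT = 0, 1.91729, 2.63158, 3.12782.
Z = Σ e^(−Eᵢ/kT) = e^(−0) + e^(−1.91729) + e^(−2.63158) + e^(−3.12782) = 1.00000 + 0.147005 + 0.0719647 + 0.0438132 = 1.26278.
⟨E⟩ = Σ EᵢPᵢ = 0.0640652 eV.
S/k_B = ln Z + ⟨E⟩/kT = ln(1.26278) + 0.0640652/0.133 = 0.233316 + 0.481693 = 0.7150.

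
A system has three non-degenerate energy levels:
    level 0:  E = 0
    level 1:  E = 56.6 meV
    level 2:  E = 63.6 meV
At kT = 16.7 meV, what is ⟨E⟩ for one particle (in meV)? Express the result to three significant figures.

Eᵢ/kT = 0, 3.3892, 3.8084.
Z = Σ e^(−Eᵢ/kT) = e^(−0) + e^(−3.3892) + e^(−3.8084) = 1.0000 + 0.033736 + 0.022184 = 1.0559.
⟨E⟩ = Σ Eᵢ e^(−Eᵢ/kT) / Z = (0·1.0000 + 56.6·0.033736 + 63.6·0.022184) / 1.0559 = 3.14 meV.

3.14 meV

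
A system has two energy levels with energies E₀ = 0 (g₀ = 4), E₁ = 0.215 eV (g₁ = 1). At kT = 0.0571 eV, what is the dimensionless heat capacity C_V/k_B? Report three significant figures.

Eᵢ/kT = 0, 3.7653.
Z = Σ gᵢe^(−Eᵢ/kT) = 4·e^(−0) + 1·e^(−3.7653) = 4.0000 + 0.023161 = 4.0232.
⟨E⟩ = 0.0012377 eV, ⟨E²⟩ = 0.00026611 eV².
C_V/k_B = (⟨E²⟩ − ⟨E⟩²)/(kT)² = (0.00026611 − 0.0000015319)/0.0032604 = 0.0811.

0.0811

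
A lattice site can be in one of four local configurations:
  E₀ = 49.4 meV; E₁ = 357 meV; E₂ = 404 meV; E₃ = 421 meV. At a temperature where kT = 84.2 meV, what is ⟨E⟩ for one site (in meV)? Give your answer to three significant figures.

66.2 meV

Eᵢ/kT = 0.58670, 4.2399, 4.7981, 5.0000.
Z = Σ e^(−Eᵢ/kT) = e^(−0.58670) + e^(−4.2399) + e^(−4.7981) + e^(−5.0000) = 0.55616 + 0.014409 + 0.0082454 + 0.0067379 = 0.58555.
⟨E⟩ = Σ Eᵢ e^(−Eᵢ/kT) / Z = (49.4·0.55616 + 357·0.014409 + 404·0.0082454 + 421·0.0067379) / 0.58555 = 66.2 meV.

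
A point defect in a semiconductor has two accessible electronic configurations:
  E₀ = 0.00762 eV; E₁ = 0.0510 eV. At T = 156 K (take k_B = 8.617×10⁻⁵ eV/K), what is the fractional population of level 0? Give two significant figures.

k_BT = 8.617×10⁻⁵ × 156 K = 0.01344 eV.
Eᵢ/kT = 0.5670, 3.795.
Z = Σ e^(−Eᵢ/kT) = e^(−0.5670) + e^(−3.795) = 0.5672 + 0.02248 = 0.5897.
P₀ = e^(−E₀/kT) / Z = 0.5672/0.5897 = 0.96.

0.96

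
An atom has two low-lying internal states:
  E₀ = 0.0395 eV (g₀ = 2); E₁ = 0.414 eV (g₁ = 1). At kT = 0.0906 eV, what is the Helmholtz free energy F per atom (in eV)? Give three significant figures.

Eᵢ/kT = 0.43598, 4.5695.
Z = Σ gᵢe^(−Eᵢ/kT) = 2·e^(−0.43598) + 1·e^(−4.5695) = 1.2933 + 0.010363 = 1.3037.
F = −kT ln Z = −0.0906 × ln(1.3037) = −0.0906 × 0.26521 = -0.0240 eV.

-0.0240 eV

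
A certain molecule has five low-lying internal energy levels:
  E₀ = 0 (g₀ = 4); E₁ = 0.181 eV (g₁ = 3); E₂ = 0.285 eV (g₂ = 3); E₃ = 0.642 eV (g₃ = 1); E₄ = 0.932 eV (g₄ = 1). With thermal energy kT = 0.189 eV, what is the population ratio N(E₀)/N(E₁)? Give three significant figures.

3.47

n₀/n₁ = (g₀/g₁) exp[−(E₀−E₁)/kT] = (4/3) × exp(−(-0.181 eV)/(0.189 eV)) = (4/3) × exp(0.95767) = 3.47.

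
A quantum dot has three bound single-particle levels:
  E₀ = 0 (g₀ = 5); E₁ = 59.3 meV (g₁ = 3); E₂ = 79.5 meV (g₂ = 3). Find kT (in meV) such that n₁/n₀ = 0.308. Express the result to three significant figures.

88.9 meV

n₁/n₀ = (g₁/g₀) exp[−(E₁−E₀)/kT] = 0.308.
⇒ (E₁−E₀)/kT = ln((3/5)/0.308) = ln(1.9481) = 0.66685.
kT = 59.3 meV / 0.66685 = 88.9 meV.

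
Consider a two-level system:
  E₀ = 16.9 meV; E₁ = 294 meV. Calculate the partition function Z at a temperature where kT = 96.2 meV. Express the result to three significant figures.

Z = 0.886

Eᵢ/kT = 0.17568, 3.0561.
Z = Σ e^(−Eᵢ/kT) = e^(−0.17568) + e^(−3.0561) = 0.83889 + 0.047071 = 0.88596.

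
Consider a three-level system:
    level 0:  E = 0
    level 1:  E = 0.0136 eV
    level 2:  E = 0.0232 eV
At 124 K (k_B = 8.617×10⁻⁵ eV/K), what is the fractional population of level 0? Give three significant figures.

0.717

k_BT = 8.617×10⁻⁵ × 124 K = 0.010685 eV.
Eᵢ/kT = 0, 1.2728, 2.1713.
Z = Σ e^(−Eᵢ/kT) = e^(−0) + e^(−1.2728) + e^(−2.1713) = 1.0000 + 0.28005 + 0.11403 = 1.3941.
P₀ = e^(−E₀/kT) / Z = 1.0000/1.3941 = 0.717.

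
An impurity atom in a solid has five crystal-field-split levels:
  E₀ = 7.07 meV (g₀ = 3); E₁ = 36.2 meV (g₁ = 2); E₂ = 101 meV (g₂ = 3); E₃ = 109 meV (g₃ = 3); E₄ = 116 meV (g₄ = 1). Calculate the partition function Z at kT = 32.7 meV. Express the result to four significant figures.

Eᵢ/kT = 0.216208, 1.10703, 3.08869, 3.33333, 3.54740.
Z = Σ gᵢe^(−Eᵢ/kT) = 3·e^(−0.216208) + 2·e^(−1.10703) + 3·e^(−3.08869) + 3·e^(−3.33333) + 1·e^(−3.54740) = 2.41670 + 0.661078 + 0.136685 + 0.107022 + 0.0287994 = 3.35028.

Z = 3.350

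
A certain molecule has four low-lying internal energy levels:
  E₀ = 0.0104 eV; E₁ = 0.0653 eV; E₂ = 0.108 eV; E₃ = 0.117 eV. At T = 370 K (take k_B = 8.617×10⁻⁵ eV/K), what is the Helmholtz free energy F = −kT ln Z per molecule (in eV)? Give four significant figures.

k_BT = 8.617×10⁻⁵ × 370 K = 0.0318829 eV.
Eᵢ/kT = 0.326194, 2.04812, 3.38740, 3.66968.
Z = Σ e^(−Eᵢ/kT) = e^(−0.326194) + e^(−2.04812) + e^(−3.38740) + e^(−3.66968) = 0.721665 + 0.128977 + 0.0337964 + 0.0254846 = 0.909923.
F = −kT ln Z = −0.0318829 × ln(0.909923) = −0.0318829 × -0.0943953 = 0.003010 eV.

0.003010 eV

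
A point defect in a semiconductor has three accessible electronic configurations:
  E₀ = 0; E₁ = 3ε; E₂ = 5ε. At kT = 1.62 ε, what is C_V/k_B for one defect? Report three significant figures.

0.680

Eᵢ/kT = 0, 1.8519, 3.0864.
Z = Σ e^(−Eᵢ/kT) = e^(−0) + e^(−1.8519) + e^(−3.0864) = 1.0000 + 0.15694 + 0.045666 = 1.2026.
⟨E⟩ = 0.58137 ε, ⟨E²⟩ = 2.1238 ε².
C_V/k_B = (⟨E²⟩ − ⟨E⟩²)/(kT)² = (2.1238 − 0.33799)/2.6244 = 0.680.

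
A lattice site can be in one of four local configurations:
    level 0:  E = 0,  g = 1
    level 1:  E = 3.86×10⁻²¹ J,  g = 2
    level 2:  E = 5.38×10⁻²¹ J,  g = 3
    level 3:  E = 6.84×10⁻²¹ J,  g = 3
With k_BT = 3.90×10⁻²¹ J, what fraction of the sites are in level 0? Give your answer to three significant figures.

0.331

Eᵢ/kT = 0, 0.98974, 1.3795, 1.7538.
Z = Σ gᵢe^(−Eᵢ/kT) = 1·e^(−0) + 2·e^(−0.98974) + 3·e^(−1.3795) + 3·e^(−1.7538) = 1.0000 + 0.74335 + 0.75511 + 0.51934 = 3.0178.
P₀ = g₀ e^(−E₀/kT) / Z = 1.0000/3.0178 = 0.331.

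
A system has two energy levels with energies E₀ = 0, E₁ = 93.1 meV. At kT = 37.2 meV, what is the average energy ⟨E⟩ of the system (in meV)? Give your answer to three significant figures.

7.04 meV

Eᵢ/kT = 0, 2.5027.
Z = Σ e^(−Eᵢ/kT) = e^(−0) + e^(−2.5027) = 1.0000 + 0.081864 = 1.0819.
⟨E⟩ = Σ Eᵢ e^(−Eᵢ/kT) / Z = (0·1.0000 + 93.1·0.081864) / 1.0819 = 7.04 meV.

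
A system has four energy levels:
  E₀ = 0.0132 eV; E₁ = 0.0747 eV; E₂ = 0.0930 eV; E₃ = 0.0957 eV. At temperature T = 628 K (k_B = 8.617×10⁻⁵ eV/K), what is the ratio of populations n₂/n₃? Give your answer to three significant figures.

k_BT = 8.617×10⁻⁵ × 628 K = 0.054115 eV.
n₂/n₃ = exp[−(E₂−E₃)/kT] = exp(−(-0.0027 eV)/(0.054115 eV)) = exp(0.049894) = 1.05.

1.05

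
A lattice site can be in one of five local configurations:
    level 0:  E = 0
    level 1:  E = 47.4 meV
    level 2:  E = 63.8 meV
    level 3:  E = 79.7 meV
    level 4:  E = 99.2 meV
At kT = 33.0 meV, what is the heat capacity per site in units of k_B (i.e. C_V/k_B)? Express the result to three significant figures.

Eᵢ/kT = 0, 1.4364, 1.9333, 2.4152, 3.0061.
Z = Σ e^(−Eᵢ/kT) = e^(−0) + e^(−1.4364) + e^(−1.9333) + e^(−2.4152) + e^(−3.0061) = 1.0000 + 0.23778 + 0.14467 + 0.089349 + 0.049484 = 1.5213.
⟨E⟩ = 21.383 meV, ⟨E²⟩ = 1431.4 meV².
C_V/k_B = (⟨E²⟩ − ⟨E⟩²)/(kT)² = (1431.4 − 457.23)/1089.0 = 0.895.

0.895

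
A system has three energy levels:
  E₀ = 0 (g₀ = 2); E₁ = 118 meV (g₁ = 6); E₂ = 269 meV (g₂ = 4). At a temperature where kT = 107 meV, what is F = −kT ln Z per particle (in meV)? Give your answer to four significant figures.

Eᵢ/kT = 0, 1.10280, 2.51402.
Z = Σ gᵢe^(−Eᵢ/kT) = 2·e^(−0) + 6·e^(−1.10280) + 4·e^(−2.51402) = 2.00000 + 1.99164 + 0.323769 = 4.31541.
F = −kT ln Z = −107 × ln(4.31541) = −107 × 1.46219 = -156.5 meV.

-156.5 meV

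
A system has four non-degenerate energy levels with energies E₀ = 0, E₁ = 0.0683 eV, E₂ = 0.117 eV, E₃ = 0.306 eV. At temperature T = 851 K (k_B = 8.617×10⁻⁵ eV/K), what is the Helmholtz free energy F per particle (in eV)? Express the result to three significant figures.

k_BT = 8.617×10⁻⁵ × 851 K = 0.073331 eV.
Eᵢ/kT = 0, 0.93139, 1.5955, 4.1729.
Z = Σ e^(−Eᵢ/kT) = e^(−0) + e^(−0.93139) + e^(−1.5955) + e^(−4.1729) = 1.0000 + 0.39401 + 0.20281 + 0.015408 = 1.6122.
F = −kT ln Z = −0.073331 × ln(1.6122) = −0.073331 × 0.47760 = -0.0350 eV.

-0.0350 eV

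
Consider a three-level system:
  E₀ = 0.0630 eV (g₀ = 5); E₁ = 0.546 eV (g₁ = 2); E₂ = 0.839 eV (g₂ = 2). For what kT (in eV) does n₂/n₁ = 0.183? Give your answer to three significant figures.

n₂/n₁ = (g₂/g₁) exp[−(E₂−E₁)/kT] = 0.183.
⇒ (E₂−E₁)/kT = ln((2/2)/0.183) = ln(5.4645) = 1.6983.
kT = 0.293 eV / 1.6983 = 0.173 eV.

0.173 eV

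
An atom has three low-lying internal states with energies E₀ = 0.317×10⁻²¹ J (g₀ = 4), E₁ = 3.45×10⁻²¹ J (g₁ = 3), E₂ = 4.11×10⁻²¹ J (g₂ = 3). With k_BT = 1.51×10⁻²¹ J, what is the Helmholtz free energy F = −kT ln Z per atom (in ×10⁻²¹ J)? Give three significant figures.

Eᵢ/kT = 0.20993, 2.2848, 2.7219.
Z = Σ gᵢe^(−Eᵢ/kT) = 4·e^(−0.20993) + 3·e^(−2.2848) + 3·e^(−2.7219) = 3.2426 + 0.30538 + 0.19725 = 3.7452.
F = −kT ln Z = −1.51 × ln(3.7452) = −1.51 × 1.3205 = -1.99 ×10⁻²¹ J.

-1.99 ×10⁻²¹ J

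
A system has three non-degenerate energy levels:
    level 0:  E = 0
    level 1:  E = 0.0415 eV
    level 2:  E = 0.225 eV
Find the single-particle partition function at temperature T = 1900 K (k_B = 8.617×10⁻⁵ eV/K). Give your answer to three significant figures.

Z = 2.03

k_BT = 8.617×10⁻⁵ × 1900 K = 0.16372 eV.
Eᵢ/kT = 0, 0.25348, 1.3743.
Z = Σ e^(−Eᵢ/kT) = e^(−0) + e^(−0.25348) + e^(−1.3743) = 1.0000 + 0.77610 + 0.25302 = 2.0291.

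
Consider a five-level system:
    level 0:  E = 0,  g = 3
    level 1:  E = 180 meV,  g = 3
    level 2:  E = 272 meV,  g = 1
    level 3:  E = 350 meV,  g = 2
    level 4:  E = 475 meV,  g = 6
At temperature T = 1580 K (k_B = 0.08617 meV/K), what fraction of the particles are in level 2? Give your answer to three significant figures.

k_BT = 0.08617 × 1580 K = 136.15 meV.
Eᵢ/kT = 0, 1.3221, 1.9978, 2.5707, 3.4888.
Z = Σ gᵢe^(−Eᵢ/kT) = 3·e^(−0) + 3·e^(−1.3221) + 1·e^(−1.9978) + 2·e^(−2.5707) + 6·e^(−3.4888) = 3.0000 + 0.79972 + 0.13563 + 0.15296 + 0.18322 = 4.2715.
P₂ = g₂ e^(−E₂/kT) / Z = 0.13563/4.2715 = 0.0318.

0.0318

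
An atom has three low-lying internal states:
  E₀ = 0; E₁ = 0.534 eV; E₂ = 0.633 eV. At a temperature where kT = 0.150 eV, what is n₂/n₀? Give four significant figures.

0.01470

n₂/n₀ = exp[−(E₂−E₀)/kT] = exp(−(0.633 eV)/(0.150 eV)) = exp(-4.22000) = 0.01470.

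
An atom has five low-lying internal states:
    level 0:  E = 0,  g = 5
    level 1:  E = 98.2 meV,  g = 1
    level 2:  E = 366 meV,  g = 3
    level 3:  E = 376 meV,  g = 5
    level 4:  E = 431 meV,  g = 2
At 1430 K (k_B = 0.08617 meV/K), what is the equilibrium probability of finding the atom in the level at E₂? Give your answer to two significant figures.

k_BT = 0.08617 × 1430 K = 123.2 meV.
Eᵢ/kT = 0, 0.7971, 2.971, 3.052, 3.498.
Z = Σ gᵢe^(−Eᵢ/kT) = 5·e^(−0) + 1·e^(−0.7971) + 3·e^(−2.971) + 5·e^(−3.052) + 2·e^(−3.498) = 5.000 + 0.4506 + 0.1538 + 0.2363 + 0.06052 = 5.901.
P₂ = g₂ e^(−E₂/kT) / Z = 0.1538/5.901 = 0.026.

0.026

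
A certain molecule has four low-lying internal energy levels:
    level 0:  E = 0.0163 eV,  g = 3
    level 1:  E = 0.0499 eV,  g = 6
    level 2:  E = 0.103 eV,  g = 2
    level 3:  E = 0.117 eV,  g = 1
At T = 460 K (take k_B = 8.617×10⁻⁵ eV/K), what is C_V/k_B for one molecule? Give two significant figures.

k_BT = 8.617×10⁻⁵ × 460 K = 0.03964 eV.
Eᵢ/kT = 0.4112, 1.259, 2.598, 2.952.
Z = Σ gᵢe^(−Eᵢ/kT) = 3·e^(−0.4112) + 6·e^(−1.259) + 2·e^(−2.598) + 1·e^(−2.952) = 1.989 + 1.704 + 0.1488 + 0.05224 = 3.894.
⟨E⟩ = 0.03567 eV, ⟨E²⟩ = 0.001814 eV².
C_V/k_B = (⟨E²⟩ − ⟨E⟩²)/(kT)² = (0.001814 − 0.001272)/0.001571 = 0.35.

0.35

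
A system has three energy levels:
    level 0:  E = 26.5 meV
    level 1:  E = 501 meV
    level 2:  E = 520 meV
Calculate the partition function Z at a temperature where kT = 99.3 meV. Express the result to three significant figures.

Eᵢ/kT = 0.26687, 5.0453, 5.2367.
Z = Σ e^(−Eᵢ/kT) = e^(−0.26687) + e^(−5.0453) + e^(−5.2367) = 0.76577 + 0.0064395 + 0.0053178 = 0.77753.

Z = 0.778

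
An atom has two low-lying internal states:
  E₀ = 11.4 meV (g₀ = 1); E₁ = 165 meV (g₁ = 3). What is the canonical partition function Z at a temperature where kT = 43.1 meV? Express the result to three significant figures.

Eᵢ/kT = 0.26450, 3.8283.
Z = Σ gᵢe^(−Eᵢ/kT) = 1·e^(−0.26450) + 3·e^(−3.8283) = 0.76759 + 0.065240 = 0.83283.

Z = 0.833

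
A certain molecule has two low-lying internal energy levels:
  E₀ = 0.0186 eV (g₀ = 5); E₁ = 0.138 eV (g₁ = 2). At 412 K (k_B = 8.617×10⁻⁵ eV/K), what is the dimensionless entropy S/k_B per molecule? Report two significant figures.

1.7

k_BT = 8.617×10⁻⁵ × 412 K = 0.03550 eV.
Eᵢ/kT = 0.5239, 3.887.
Z = Σ gᵢe^(−Eᵢ/kT) = 5·e^(−0.5239) + 2·e^(−3.887) = 2.961 + 0.04101 = 3.002.
⟨E⟩ = Σ EᵢPᵢ = 0.02023 eV.
S/k_B = ln Z + ⟨E⟩/kT = ln(3.002) + 0.02023/0.03550 = 1.099 + 0.5699 = 1.7.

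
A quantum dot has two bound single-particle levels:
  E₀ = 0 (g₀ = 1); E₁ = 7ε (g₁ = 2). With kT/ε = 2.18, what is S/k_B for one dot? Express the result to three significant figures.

Eᵢ/kT = 0, 3.2110.
Z = Σ gᵢe^(−Eᵢ/kT) = 1·e^(−0) + 2·e^(−3.2110) = 1.0000 + 0.080633 = 1.0806.
⟨E⟩ = Σ EᵢPᵢ = 0.52233 ε.
S/k_B = ln Z + ⟨E⟩/kT = ln(1.0806) + 0.52233/2.18 = 0.077516 + 0.23960 = 0.317.

0.317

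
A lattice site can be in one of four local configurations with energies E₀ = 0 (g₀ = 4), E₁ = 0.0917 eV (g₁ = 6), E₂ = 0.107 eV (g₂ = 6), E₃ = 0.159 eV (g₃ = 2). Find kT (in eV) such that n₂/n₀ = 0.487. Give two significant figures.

0.095 eV

n₂/n₀ = (g₂/g₀) exp[−(E₂−E₀)/kT] = 0.487.
⇒ (E₂−E₀)/kT = ln((6/4)/0.487) = ln(3.080) = 1.125.
kT = 0.107 eV / 1.125 = 0.095 eV.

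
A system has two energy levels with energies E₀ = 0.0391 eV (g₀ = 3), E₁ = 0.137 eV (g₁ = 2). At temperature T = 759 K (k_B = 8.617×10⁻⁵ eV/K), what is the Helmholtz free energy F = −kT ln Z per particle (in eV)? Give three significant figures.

k_BT = 8.617×10⁻⁵ × 759 K = 0.065403 eV.
Eᵢ/kT = 0.59783, 2.0947.
Z = Σ gᵢe^(−Eᵢ/kT) = 3·e^(−0.59783) + 2·e^(−2.0947) = 1.6500 + 0.24621 = 1.8962.
F = −kT ln Z = −0.065403 × ln(1.8962) = −0.065403 × 0.63985 = -0.0418 eV.

-0.0418 eV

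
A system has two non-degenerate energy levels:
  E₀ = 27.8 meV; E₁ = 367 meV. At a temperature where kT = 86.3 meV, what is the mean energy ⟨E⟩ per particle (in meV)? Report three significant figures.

Eᵢ/kT = 0.32213, 4.2526.
Z = Σ e^(−Eᵢ/kT) = e^(−0.32213) + e^(−4.2526) = 0.72460 + 0.014227 = 0.73883.
⟨E⟩ = Σ Eᵢ e^(−Eᵢ/kT) / Z = (27.8·0.72460 + 367·0.014227) / 0.73883 = 34.3 meV.

34.3 meV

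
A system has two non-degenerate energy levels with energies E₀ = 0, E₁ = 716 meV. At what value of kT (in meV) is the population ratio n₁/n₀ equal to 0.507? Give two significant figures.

1100 meV

n₁/n₀ = exp[−(E₁−E₀)/kT] = 0.507.
⇒ (E₁−E₀)/kT = ln(1/0.507) = ln(1.972) = 0.6790.
kT = 716 meV / 0.6790 = 1100 meV.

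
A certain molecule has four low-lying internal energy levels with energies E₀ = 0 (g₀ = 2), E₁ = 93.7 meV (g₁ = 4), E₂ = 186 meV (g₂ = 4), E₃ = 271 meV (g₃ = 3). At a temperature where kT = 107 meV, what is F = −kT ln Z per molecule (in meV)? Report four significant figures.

Eᵢ/kT = 0, 0.875701, 1.73832, 2.53271.
Z = Σ gᵢe^(−Eᵢ/kT) = 2·e^(−0) + 4·e^(−0.875701) + 4·e^(−1.73832) + 3·e^(−2.53271) = 2.00000 + 1.66628 + 0.703262 + 0.238330 = 4.60787.
F = −kT ln Z = −107 × ln(4.60787) = −107 × 1.52777 = -163.5 meV.

-163.5 meV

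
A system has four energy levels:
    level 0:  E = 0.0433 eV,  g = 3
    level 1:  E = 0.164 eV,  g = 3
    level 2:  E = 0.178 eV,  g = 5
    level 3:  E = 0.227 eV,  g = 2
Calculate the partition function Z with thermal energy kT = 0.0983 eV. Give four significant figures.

Eᵢ/kT = 0.440488, 1.66836, 1.81078, 2.30926.
Z = Σ gᵢe^(−Eᵢ/kT) = 3·e^(−0.440488) + 3·e^(−1.66836) + 5·e^(−1.81078) + 2·e^(−2.30926) = 1.93117 + 0.565668 + 0.817633 + 0.198669 = 3.51314.

Z = 3.513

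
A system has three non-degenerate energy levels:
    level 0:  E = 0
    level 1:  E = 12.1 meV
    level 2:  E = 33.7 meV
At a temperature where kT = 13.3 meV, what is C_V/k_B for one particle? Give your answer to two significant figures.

Eᵢ/kT = 0, 0.9098, 2.534.
Z = Σ e^(−Eᵢ/kT) = e^(−0) + e^(−0.9098) + e^(−2.534) = 1.000 + 0.4026 + 0.07934 = 1.482.
⟨E⟩ = 5.091 meV, ⟨E²⟩ = 100.6 meV².
C_V/k_B = (⟨E²⟩ − ⟨E⟩²)/(kT)² = (100.6 − 25.92)/176.9 = 0.42.

0.42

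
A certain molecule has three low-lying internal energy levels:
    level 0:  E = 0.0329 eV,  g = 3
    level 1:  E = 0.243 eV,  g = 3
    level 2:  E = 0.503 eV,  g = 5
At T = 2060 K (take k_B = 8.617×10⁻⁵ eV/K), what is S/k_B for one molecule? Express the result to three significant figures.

1.93

k_BT = 8.617×10⁻⁵ × 2060 K = 0.17751 eV.
Eᵢ/kT = 0.18534, 1.3689, 2.8336.
Z = Σ gᵢe^(−Eᵢ/kT) = 3·e^(−0.18534) + 3·e^(−1.3689) + 5·e^(−2.8336) = 2.4925 + 0.76316 + 0.29400 = 3.5497.
⟨E⟩ = Σ EᵢPᵢ = 0.11701 eV.
S/k_B = ln Z + ⟨E⟩/kT = ln(3.5497) + 0.11701/0.17751 = 1.2669 + 0.65917 = 1.93.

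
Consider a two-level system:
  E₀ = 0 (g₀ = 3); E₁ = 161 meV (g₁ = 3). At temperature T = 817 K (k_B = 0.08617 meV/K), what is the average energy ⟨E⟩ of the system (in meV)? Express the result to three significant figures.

k_BT = 0.08617 × 817 K = 70.401 meV.
Eᵢ/kT = 0, 2.2869.
Z = Σ gᵢe^(−Eᵢ/kT) = 3·e^(−0) + 3·e^(−2.2869) = 3.0000 + 0.30474 = 3.3047.
⟨E⟩ = Σ Eᵢ gᵢe^(−Eᵢ/kT) / Z = (0·3.0000 + 161·0.30474) / 3.3047 = 14.8 meV.

14.8 meV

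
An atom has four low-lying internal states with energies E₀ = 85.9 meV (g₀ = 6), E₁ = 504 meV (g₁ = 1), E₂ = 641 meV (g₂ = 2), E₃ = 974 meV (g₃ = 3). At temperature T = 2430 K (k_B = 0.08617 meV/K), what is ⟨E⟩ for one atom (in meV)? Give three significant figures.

k_BT = 0.08617 × 2430 K = 209.39 meV.
Eᵢ/kT = 0.41024, 2.4070, 3.0613, 4.6516.
Z = Σ gᵢe^(−Eᵢ/kT) = 6·e^(−0.41024) + 1·e^(−2.4070) + 2·e^(−3.0613) + 3·e^(−4.6516) = 3.9809 + 0.090085 + 0.093654 + 0.028639 = 4.1933.
⟨E⟩ = Σ Eᵢ gᵢe^(−Eᵢ/kT) / Z = (85.9·3.9809 + 504·0.090085 + 641·0.093654 + 974·0.028639) / 4.1933 = 113 meV.

113 meV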